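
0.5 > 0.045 True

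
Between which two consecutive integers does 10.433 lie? 10 and 11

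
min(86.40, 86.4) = 86.40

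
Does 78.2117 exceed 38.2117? Yes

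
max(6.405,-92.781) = 6.405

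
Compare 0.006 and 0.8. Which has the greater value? 0.8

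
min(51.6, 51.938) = 51.6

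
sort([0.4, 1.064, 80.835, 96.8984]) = [0.4, 1.064, 80.835, 96.8984]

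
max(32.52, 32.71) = 32.71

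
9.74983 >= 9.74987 False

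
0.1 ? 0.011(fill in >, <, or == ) >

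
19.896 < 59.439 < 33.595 False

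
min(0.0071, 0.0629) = 0.0071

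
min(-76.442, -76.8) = -76.8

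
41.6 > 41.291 True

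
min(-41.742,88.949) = -41.742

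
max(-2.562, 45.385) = 45.385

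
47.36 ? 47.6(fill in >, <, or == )<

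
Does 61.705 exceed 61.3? Yes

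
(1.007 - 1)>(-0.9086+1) False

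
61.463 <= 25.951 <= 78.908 False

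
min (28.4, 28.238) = 28.238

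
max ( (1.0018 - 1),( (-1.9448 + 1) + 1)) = 0.0552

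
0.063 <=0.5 True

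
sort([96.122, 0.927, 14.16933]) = [0.927, 14.16933, 96.122]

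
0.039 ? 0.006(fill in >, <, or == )>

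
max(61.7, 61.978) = 61.978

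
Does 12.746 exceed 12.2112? Yes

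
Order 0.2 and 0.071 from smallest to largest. 0.071, 0.2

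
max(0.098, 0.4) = 0.4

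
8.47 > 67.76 False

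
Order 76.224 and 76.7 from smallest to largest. 76.224, 76.7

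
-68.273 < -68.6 False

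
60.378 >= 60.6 False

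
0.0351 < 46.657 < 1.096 False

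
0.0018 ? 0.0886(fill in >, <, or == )<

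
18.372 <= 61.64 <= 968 True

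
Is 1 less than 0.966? No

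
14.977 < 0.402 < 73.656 False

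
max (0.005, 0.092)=0.092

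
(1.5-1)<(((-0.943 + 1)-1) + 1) False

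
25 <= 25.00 True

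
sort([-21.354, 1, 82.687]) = [-21.354, 1, 82.687]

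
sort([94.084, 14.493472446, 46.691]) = [14.493472446, 46.691, 94.084]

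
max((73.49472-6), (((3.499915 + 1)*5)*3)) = 67.498725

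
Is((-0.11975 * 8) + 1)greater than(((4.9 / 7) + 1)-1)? No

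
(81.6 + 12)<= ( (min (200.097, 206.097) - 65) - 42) False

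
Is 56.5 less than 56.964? Yes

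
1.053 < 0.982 False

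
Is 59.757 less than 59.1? No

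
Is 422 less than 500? Yes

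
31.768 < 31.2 False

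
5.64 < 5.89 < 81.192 True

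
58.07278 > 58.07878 False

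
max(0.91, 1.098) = 1.098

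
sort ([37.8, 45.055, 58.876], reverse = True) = [58.876, 45.055, 37.8]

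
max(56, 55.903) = 56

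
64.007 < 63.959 False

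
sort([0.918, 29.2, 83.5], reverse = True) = [83.5, 29.2, 0.918]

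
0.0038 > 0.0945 False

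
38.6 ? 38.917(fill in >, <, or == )<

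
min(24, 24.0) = 24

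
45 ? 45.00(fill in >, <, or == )==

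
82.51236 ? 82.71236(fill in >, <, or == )<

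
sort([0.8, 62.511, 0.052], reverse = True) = [62.511, 0.8, 0.052]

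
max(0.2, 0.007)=0.2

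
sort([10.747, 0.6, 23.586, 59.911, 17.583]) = [0.6, 10.747, 17.583, 23.586, 59.911]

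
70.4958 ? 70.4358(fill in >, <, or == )>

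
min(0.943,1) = 0.943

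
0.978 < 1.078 True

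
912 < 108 False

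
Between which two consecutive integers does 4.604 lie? 4 and 5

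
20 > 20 False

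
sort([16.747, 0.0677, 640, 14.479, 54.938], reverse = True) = [640, 54.938, 16.747, 14.479, 0.0677]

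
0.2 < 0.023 False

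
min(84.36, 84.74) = 84.36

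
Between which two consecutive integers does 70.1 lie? 70 and 71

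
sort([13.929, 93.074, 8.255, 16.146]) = [8.255, 13.929, 16.146, 93.074]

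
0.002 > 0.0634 False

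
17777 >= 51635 False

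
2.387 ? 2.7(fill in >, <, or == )<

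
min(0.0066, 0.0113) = 0.0066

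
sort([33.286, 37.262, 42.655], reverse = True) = [42.655, 37.262, 33.286]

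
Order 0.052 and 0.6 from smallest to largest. 0.052, 0.6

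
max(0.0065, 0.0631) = 0.0631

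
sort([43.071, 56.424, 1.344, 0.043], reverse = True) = [56.424, 43.071, 1.344, 0.043]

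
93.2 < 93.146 False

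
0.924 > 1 False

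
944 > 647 True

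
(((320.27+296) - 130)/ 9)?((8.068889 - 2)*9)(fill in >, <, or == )<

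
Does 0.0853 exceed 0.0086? Yes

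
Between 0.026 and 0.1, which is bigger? 0.1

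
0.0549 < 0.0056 False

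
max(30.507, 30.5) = 30.507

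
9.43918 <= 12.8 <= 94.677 True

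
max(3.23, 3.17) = 3.23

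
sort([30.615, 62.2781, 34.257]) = [30.615, 34.257, 62.2781]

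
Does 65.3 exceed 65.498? No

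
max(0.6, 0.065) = 0.6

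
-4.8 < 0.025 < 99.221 True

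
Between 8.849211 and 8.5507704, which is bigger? 8.849211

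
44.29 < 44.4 True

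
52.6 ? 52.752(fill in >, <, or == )<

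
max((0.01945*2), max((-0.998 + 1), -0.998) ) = 0.0389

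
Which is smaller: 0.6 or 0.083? 0.083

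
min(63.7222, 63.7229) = 63.7222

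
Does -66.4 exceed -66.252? No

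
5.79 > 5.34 True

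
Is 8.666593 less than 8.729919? Yes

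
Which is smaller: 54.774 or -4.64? -4.64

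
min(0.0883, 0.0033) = 0.0033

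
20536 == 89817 False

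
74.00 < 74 False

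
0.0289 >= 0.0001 True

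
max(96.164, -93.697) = 96.164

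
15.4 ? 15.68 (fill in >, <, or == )<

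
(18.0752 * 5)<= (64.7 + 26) True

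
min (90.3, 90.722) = 90.3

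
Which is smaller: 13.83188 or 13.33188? 13.33188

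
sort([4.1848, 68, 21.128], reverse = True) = [68, 21.128, 4.1848]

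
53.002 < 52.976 False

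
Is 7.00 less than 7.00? No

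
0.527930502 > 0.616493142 False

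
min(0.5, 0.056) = 0.056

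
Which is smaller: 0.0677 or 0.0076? 0.0076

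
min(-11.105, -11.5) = -11.5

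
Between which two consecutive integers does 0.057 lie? 0 and 1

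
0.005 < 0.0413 True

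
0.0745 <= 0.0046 False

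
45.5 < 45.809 True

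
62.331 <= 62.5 True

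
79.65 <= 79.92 True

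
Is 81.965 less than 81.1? No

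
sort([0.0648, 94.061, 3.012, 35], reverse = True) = [94.061, 35, 3.012, 0.0648]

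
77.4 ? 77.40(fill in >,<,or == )==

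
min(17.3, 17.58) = 17.3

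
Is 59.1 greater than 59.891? No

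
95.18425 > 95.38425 False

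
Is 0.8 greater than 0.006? Yes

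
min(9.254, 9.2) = 9.2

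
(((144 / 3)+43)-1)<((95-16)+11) False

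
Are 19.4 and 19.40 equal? Yes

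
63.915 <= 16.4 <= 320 False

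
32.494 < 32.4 False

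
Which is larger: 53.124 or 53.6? 53.6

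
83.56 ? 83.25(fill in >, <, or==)>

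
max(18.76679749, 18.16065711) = 18.76679749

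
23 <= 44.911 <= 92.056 True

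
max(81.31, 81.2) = 81.31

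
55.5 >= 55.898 False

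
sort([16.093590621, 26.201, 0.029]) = [0.029, 16.093590621, 26.201]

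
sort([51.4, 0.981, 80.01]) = [0.981, 51.4, 80.01]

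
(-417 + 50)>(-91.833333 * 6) True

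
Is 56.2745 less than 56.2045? No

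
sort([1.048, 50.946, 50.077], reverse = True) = [50.946, 50.077, 1.048]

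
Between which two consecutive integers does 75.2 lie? 75 and 76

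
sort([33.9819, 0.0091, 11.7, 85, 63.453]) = [0.0091, 11.7, 33.9819, 63.453, 85]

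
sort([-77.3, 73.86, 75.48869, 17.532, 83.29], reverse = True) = [83.29, 75.48869, 73.86, 17.532, -77.3]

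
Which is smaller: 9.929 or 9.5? 9.5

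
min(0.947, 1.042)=0.947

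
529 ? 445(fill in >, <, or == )>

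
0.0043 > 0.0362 False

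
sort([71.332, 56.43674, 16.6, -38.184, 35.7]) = [-38.184, 16.6, 35.7, 56.43674, 71.332]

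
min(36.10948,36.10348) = 36.10348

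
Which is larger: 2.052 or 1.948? 2.052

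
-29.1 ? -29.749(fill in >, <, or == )>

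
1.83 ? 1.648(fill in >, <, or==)>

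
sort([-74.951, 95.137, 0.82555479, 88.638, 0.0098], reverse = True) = [95.137, 88.638, 0.82555479, 0.0098, -74.951]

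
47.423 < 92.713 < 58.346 False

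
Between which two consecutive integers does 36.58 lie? 36 and 37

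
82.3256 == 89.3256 False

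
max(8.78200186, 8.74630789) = 8.78200186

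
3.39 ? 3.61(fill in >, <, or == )<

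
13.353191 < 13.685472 True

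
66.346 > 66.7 False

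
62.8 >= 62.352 True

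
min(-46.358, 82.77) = -46.358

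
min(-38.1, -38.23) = -38.23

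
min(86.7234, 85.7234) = 85.7234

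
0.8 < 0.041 False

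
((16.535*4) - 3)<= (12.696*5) True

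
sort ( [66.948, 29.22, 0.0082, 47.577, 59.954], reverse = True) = [66.948, 59.954, 47.577, 29.22, 0.0082]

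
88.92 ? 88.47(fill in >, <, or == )>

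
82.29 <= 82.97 True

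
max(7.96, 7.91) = 7.96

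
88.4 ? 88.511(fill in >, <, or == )<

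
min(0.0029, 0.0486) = 0.0029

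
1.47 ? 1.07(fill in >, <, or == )>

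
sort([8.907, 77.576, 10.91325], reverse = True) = [77.576, 10.91325, 8.907]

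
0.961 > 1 False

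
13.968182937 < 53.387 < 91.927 True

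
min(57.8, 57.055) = 57.055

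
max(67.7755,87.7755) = 87.7755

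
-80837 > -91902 True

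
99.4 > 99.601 False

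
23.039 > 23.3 False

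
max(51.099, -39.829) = 51.099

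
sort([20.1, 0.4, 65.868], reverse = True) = [65.868, 20.1, 0.4]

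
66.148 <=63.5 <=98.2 False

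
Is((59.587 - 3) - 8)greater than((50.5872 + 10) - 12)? No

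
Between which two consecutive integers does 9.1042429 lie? 9 and 10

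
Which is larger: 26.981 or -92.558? 26.981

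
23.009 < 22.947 False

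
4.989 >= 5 False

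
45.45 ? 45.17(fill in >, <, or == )>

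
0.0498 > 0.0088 True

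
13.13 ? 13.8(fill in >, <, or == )<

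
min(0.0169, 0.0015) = 0.0015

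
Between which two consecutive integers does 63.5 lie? 63 and 64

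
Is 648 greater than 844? No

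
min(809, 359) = 359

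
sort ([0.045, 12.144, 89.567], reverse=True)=[89.567, 12.144, 0.045]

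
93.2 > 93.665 False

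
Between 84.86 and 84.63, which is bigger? 84.86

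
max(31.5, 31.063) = 31.5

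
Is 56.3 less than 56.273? No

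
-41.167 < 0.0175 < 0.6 True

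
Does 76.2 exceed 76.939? No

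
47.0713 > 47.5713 False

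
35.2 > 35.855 False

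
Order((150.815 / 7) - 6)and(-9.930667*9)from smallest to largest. (-9.930667*9), ((150.815 / 7) - 6)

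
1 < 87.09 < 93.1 True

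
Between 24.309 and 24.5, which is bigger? 24.5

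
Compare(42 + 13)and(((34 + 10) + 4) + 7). They are equal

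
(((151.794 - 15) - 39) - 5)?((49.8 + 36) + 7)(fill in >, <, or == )<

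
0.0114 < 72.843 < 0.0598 False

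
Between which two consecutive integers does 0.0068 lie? 0 and 1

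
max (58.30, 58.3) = 58.3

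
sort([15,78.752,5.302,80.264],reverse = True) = [80.264,78.752,15,5.302]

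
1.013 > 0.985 True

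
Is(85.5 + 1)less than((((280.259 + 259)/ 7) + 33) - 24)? No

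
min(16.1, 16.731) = 16.1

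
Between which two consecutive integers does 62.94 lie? 62 and 63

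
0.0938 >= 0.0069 True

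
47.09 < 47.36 True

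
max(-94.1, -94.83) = -94.1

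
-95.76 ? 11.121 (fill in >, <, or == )<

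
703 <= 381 False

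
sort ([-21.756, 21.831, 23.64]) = [-21.756, 21.831, 23.64]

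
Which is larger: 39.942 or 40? 40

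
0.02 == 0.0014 False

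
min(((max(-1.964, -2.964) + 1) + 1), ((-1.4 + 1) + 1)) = 0.036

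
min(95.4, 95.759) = 95.4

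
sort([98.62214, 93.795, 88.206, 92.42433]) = [88.206, 92.42433, 93.795, 98.62214]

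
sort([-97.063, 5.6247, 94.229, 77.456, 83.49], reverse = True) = [94.229, 83.49, 77.456, 5.6247, -97.063]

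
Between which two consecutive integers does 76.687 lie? 76 and 77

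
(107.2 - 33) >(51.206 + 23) False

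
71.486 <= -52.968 False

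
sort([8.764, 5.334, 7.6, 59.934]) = [5.334, 7.6, 8.764, 59.934]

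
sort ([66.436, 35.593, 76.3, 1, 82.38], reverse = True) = [82.38, 76.3, 66.436, 35.593, 1]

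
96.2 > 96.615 False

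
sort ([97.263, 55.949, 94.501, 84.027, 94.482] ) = [55.949, 84.027, 94.482, 94.501, 97.263]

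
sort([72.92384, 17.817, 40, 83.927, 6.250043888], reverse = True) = [83.927, 72.92384, 40, 17.817, 6.250043888]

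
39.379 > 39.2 True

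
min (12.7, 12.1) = 12.1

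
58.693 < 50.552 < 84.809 False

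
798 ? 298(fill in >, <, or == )>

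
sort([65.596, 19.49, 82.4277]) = [19.49, 65.596, 82.4277]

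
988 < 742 False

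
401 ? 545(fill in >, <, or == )<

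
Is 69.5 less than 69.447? No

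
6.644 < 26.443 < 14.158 False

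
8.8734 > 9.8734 False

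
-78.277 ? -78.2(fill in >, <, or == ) <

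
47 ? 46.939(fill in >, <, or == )>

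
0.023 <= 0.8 True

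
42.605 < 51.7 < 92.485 True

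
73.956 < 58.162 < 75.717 False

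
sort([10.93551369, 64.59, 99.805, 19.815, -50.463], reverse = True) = [99.805, 64.59, 19.815, 10.93551369, -50.463]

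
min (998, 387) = 387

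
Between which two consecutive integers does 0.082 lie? 0 and 1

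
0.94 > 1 False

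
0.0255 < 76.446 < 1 False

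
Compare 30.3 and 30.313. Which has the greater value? 30.313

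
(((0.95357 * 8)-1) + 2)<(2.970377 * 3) True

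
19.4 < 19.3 False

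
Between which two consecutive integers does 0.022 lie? 0 and 1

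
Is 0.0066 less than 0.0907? Yes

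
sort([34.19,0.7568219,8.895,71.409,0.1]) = [0.1,0.7568219,8.895,34.19,71.409]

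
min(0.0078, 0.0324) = 0.0078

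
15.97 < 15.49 False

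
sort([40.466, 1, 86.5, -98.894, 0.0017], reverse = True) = [86.5, 40.466, 1, 0.0017, -98.894]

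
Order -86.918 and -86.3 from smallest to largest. -86.918, -86.3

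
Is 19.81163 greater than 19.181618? Yes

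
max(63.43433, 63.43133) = 63.43433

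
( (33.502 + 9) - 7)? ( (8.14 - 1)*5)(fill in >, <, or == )<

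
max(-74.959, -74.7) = -74.7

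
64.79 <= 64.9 True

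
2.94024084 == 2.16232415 False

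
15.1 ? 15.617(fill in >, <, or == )<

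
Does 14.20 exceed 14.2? No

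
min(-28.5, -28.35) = -28.5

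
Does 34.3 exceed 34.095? Yes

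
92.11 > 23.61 True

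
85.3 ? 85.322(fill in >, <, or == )<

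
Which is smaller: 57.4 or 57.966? 57.4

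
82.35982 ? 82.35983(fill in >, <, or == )<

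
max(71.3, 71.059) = 71.3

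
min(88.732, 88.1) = 88.1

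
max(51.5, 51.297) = 51.5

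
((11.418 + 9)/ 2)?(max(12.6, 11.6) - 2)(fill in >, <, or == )<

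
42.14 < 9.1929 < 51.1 False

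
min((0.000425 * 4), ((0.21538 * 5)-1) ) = 0.0017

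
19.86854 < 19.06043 False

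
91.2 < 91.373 True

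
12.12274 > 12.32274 False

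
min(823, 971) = 823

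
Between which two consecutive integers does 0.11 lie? 0 and 1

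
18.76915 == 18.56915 False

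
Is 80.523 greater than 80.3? Yes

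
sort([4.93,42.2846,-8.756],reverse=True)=[42.2846,4.93,-8.756]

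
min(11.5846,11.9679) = 11.5846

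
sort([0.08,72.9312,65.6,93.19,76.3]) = [0.08,65.6,72.9312,76.3,93.19]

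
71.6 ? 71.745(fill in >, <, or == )<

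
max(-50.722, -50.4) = -50.4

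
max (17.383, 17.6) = 17.6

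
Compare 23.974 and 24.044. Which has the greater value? 24.044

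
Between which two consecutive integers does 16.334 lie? 16 and 17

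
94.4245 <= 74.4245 False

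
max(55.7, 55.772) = 55.772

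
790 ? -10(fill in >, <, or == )>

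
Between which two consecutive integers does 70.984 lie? 70 and 71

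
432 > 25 True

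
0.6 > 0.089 True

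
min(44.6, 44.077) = 44.077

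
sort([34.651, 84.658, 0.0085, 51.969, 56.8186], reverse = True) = [84.658, 56.8186, 51.969, 34.651, 0.0085]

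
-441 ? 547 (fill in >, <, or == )<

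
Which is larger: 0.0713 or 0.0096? 0.0713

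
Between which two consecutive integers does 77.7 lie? 77 and 78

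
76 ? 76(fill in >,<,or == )==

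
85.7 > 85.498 True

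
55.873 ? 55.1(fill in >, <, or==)>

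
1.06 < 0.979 False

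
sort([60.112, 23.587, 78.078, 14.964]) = [14.964, 23.587, 60.112, 78.078]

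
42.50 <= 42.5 True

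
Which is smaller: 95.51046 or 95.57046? 95.51046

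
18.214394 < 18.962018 True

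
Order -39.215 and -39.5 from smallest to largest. -39.5, -39.215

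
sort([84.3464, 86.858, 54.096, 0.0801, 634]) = [0.0801, 54.096, 84.3464, 86.858, 634]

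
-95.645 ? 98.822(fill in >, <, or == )<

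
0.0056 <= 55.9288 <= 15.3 False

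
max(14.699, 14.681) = 14.699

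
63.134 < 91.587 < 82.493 False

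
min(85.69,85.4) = 85.4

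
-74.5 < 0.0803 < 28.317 True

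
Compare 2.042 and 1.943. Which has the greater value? 2.042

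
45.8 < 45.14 False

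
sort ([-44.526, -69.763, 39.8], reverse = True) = [39.8, -44.526, -69.763]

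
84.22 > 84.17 True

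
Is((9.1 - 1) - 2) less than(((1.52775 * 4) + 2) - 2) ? Yes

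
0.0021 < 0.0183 True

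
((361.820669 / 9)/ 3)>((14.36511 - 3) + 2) True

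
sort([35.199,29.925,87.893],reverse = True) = [87.893,35.199,29.925]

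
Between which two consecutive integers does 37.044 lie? 37 and 38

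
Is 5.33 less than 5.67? Yes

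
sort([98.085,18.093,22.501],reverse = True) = [98.085,22.501,18.093]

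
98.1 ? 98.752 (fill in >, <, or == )<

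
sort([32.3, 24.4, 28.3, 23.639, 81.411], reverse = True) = [81.411, 32.3, 28.3, 24.4, 23.639]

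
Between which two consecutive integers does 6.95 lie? 6 and 7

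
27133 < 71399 True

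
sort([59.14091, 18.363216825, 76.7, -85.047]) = [-85.047, 18.363216825, 59.14091, 76.7]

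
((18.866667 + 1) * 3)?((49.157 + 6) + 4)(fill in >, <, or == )>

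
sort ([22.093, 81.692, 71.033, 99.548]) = [22.093, 71.033, 81.692, 99.548]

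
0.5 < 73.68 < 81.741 True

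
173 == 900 False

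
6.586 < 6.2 False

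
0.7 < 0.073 False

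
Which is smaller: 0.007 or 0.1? 0.007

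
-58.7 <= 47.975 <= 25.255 False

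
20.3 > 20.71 False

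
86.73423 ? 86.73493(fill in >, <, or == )<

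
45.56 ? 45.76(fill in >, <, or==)<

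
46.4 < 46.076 False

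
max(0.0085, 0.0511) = 0.0511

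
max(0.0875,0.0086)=0.0875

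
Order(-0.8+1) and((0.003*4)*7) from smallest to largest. ((0.003*4)*7), (-0.8+1)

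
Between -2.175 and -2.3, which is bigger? -2.175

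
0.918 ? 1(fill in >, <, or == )<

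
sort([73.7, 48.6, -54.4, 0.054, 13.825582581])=[-54.4, 0.054, 13.825582581, 48.6, 73.7]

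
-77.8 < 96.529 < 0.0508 False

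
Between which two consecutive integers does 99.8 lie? 99 and 100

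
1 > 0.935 True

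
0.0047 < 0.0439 True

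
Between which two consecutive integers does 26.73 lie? 26 and 27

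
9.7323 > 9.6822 True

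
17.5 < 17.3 False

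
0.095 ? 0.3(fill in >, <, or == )<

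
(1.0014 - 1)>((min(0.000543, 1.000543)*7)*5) False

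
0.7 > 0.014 True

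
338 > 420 False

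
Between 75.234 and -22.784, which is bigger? 75.234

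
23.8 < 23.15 False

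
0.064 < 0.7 True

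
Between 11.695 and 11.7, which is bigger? 11.7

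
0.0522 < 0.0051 False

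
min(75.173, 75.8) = 75.173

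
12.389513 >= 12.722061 False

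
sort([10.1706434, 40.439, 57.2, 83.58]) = [10.1706434, 40.439, 57.2, 83.58]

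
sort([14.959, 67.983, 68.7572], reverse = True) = [68.7572, 67.983, 14.959]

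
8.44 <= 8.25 False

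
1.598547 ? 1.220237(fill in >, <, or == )>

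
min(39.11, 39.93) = 39.11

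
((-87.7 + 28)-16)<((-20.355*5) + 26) False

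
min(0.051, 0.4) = 0.051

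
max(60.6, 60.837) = 60.837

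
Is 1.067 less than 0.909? No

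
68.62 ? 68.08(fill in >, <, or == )>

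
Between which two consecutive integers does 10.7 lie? 10 and 11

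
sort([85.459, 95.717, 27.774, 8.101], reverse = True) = [95.717, 85.459, 27.774, 8.101]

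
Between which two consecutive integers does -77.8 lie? -78 and -77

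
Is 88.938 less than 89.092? Yes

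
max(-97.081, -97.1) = -97.081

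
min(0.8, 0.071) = 0.071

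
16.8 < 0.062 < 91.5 False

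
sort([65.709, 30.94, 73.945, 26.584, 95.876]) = [26.584, 30.94, 65.709, 73.945, 95.876]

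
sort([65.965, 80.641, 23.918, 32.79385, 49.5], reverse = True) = [80.641, 65.965, 49.5, 32.79385, 23.918]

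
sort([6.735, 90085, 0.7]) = [0.7, 6.735, 90085]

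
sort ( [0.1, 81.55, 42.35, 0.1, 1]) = [0.1, 0.1, 1, 42.35, 81.55]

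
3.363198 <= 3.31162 False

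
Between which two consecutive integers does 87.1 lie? 87 and 88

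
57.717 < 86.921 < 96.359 True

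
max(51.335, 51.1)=51.335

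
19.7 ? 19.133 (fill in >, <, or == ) >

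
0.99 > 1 False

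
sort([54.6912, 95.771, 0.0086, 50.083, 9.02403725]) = [0.0086, 9.02403725, 50.083, 54.6912, 95.771]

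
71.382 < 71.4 True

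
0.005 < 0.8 True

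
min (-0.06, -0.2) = -0.2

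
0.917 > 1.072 False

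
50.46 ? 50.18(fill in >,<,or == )>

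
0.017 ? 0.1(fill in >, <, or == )<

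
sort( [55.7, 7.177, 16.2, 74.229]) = [7.177, 16.2, 55.7, 74.229]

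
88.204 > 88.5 False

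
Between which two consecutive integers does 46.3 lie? 46 and 47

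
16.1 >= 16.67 False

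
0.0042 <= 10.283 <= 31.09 True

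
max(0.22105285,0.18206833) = 0.22105285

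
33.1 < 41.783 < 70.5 True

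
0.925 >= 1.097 False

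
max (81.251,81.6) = 81.6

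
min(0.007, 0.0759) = 0.007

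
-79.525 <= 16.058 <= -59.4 False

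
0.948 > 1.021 False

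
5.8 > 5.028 True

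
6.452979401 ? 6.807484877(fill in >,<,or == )<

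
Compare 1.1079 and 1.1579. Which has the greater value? 1.1579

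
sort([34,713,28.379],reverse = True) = [713,34,28.379]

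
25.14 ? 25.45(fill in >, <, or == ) <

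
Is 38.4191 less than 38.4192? Yes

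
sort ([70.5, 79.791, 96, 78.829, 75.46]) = [70.5, 75.46, 78.829, 79.791, 96]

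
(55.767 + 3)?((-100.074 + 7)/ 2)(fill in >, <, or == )>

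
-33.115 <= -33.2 False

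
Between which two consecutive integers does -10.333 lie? -11 and -10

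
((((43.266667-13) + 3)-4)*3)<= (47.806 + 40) True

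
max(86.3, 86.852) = 86.852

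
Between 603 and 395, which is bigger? 603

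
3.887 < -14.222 False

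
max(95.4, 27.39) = 95.4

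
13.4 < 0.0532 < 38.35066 False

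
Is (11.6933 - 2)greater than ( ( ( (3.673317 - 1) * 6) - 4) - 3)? Yes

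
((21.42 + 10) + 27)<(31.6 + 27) True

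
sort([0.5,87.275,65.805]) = [0.5,65.805,87.275]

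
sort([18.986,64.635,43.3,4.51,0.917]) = [0.917,4.51,18.986,43.3,64.635]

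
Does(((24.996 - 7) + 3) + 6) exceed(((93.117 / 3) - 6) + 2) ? No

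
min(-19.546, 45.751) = -19.546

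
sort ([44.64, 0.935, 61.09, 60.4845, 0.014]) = [0.014, 0.935, 44.64, 60.4845, 61.09]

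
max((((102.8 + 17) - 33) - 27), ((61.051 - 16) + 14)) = 59.8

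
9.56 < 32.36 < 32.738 True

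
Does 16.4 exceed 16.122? Yes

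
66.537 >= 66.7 False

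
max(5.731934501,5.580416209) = 5.731934501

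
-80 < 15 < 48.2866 True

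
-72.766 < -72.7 True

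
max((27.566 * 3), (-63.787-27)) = 82.698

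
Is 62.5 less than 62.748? Yes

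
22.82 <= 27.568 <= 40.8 True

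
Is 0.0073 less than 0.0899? Yes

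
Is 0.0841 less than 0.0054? No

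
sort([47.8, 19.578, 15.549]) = [15.549, 19.578, 47.8]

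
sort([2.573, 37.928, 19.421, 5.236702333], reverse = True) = [37.928, 19.421, 5.236702333, 2.573]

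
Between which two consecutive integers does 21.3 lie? 21 and 22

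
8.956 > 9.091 False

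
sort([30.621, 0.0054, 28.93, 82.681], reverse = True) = [82.681, 30.621, 28.93, 0.0054]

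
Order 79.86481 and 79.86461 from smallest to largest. 79.86461, 79.86481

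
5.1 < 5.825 True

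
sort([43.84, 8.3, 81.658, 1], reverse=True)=[81.658, 43.84, 8.3, 1]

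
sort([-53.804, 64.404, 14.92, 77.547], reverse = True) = [77.547, 64.404, 14.92, -53.804]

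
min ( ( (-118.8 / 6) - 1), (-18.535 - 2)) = -20.8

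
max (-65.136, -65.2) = -65.136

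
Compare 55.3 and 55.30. They are equal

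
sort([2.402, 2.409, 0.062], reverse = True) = [2.409, 2.402, 0.062]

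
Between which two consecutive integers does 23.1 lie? 23 and 24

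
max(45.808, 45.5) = 45.808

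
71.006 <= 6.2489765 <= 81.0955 False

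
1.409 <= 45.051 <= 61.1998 True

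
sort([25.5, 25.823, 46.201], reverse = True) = [46.201, 25.823, 25.5]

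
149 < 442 True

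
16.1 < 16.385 True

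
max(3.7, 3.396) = 3.7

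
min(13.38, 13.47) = 13.38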